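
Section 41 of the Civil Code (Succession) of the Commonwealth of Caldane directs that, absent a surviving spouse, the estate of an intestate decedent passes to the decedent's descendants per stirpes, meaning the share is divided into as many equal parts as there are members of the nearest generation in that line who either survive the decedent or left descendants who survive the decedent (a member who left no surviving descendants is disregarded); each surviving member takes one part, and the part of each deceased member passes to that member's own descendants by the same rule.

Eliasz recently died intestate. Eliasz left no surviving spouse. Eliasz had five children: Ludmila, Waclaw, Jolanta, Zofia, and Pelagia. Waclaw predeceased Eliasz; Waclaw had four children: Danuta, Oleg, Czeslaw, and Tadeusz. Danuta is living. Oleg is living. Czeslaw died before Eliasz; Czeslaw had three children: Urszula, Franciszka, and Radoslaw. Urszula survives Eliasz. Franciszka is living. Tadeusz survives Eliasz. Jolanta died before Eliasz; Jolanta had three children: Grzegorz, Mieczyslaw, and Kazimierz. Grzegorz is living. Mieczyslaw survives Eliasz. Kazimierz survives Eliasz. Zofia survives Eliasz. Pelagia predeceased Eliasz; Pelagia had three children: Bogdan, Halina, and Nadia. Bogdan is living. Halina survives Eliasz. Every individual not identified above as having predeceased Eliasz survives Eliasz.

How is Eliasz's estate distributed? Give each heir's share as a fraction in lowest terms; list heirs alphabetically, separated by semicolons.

Bogdan 1/15; Danuta 1/20; Franciszka 1/60; Grzegorz 1/15; Halina 1/15; Kazimierz 1/15; Ludmila 1/5; Mieczyslaw 1/15; Nadia 1/15; Oleg 1/20; Radoslaw 1/60; Tadeusz 1/20; Urszula 1/60; Zofia 1/5

There is no surviving spouse, so the entire estate passes to Eliasz's descendants per stirpes.
The estate is divided into 5 equal shares of 1/5 among Ludmila, Waclaw, Jolanta, Zofia, Pelagia.
Ludmila is living and takes 1/5.
Waclaw predeceased; the 1/5 allotted to Waclaw's branch passes to Waclaw's issue by representation.
The 1/5 is divided into 4 equal shares of 1/20 among Danuta, Oleg, Czeslaw, Tadeusz.
Danuta is living and takes 1/20.
Oleg is living and takes 1/20.
Czeslaw predeceased; the 1/20 allotted to Czeslaw's branch passes to Czeslaw's issue by representation.
The 1/20 is divided into 3 equal shares of 1/60 among Urszula, Franciszka, Radoslaw.
Urszula is living and takes 1/60.
Franciszka is living and takes 1/60.
Radoslaw is living and takes 1/60.
Tadeusz is living and takes 1/20.
Jolanta predeceased; the 1/5 allotted to Jolanta's branch passes to Jolanta's issue by representation.
The 1/5 is divided into 3 equal shares of 1/15 among Grzegorz, Mieczyslaw, Kazimierz.
Grzegorz is living and takes 1/15.
Mieczyslaw is living and takes 1/15.
Kazimierz is living and takes 1/15.
Zofia is living and takes 1/5.
Pelagia predeceased; the 1/5 allotted to Pelagia's branch passes to Pelagia's issue by representation.
The 1/5 is divided into 3 equal shares of 1/15 among Bogdan, Halina, Nadia.
Bogdan is living and takes 1/15.
Halina is living and takes 1/15.
Nadia is living and takes 1/15.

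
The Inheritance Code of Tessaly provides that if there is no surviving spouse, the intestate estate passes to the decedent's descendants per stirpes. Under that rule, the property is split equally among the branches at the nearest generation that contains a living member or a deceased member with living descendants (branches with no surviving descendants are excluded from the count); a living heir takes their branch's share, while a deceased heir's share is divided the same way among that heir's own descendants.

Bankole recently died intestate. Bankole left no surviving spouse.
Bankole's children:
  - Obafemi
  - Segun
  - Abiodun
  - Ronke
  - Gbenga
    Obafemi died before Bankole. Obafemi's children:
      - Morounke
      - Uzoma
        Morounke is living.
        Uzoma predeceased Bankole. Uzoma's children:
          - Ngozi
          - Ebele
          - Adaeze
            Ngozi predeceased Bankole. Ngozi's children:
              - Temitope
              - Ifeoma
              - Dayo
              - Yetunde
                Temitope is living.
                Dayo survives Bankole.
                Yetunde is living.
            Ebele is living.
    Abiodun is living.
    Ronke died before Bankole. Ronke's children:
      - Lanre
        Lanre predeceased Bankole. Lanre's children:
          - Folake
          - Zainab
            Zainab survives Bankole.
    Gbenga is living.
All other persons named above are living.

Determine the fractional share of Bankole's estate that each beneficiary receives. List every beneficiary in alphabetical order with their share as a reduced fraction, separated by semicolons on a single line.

There is no surviving spouse, so the entire estate passes to Bankole's descendants per stirpes.
The estate is divided into 5 equal shares of 1/5 among Obafemi, Segun, Abiodun, Ronke, Gbenga.
Obafemi predeceased; the 1/5 allotted to Obafemi's branch passes to Obafemi's issue by representation.
The 1/5 is divided into 2 equal shares of 1/10 among Morounke, Uzoma.
Morounke is living and takes 1/10.
Uzoma predeceased; the 1/10 allotted to Uzoma's branch passes to Uzoma's issue by representation.
The 1/10 is divided into 3 equal shares of 1/30 among Ngozi, Ebele, Adaeze.
Ngozi predeceased; the 1/30 allotted to Ngozi's branch passes to Ngozi's issue by representation.
The 1/30 is divided into 4 equal shares of 1/120 among Temitope, Ifeoma, Dayo, Yetunde.
Temitope is living and takes 1/120.
Ifeoma is living and takes 1/120.
Dayo is living and takes 1/120.
Yetunde is living and takes 1/120.
Ebele is living and takes 1/30.
Adaeze is living and takes 1/30.
Segun is living and takes 1/5.
Abiodun is living and takes 1/5.
Ronke predeceased; the 1/5 allotted to Ronke's branch passes to Ronke's issue by representation.
Lanre's line is the sole branch at this level, so the full 1/5 passes to Lanre's issue by representation.
The 1/5 is divided into 2 equal shares of 1/10 among Folake, Zainab.
Folake is living and takes 1/10.
Zainab is living and takes 1/10.
Gbenga is living and takes 1/5.

Abiodun 1/5; Adaeze 1/30; Dayo 1/120; Ebele 1/30; Folake 1/10; Gbenga 1/5; Ifeoma 1/120; Morounke 1/10; Segun 1/5; Temitope 1/120; Yetunde 1/120; Zainab 1/10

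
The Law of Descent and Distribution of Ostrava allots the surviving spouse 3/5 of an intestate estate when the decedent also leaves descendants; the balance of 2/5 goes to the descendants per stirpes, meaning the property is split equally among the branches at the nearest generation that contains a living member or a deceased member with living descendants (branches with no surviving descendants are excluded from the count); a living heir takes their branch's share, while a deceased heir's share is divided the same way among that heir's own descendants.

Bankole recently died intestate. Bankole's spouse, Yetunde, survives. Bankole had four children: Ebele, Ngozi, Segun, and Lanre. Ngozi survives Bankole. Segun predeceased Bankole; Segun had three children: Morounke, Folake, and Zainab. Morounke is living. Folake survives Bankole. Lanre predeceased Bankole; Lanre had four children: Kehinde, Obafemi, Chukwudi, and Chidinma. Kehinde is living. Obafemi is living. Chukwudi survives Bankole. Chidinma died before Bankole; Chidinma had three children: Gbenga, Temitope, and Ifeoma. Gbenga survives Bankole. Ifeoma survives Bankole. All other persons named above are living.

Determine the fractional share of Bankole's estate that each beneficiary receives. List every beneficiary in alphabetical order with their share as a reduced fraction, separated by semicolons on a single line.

Chukwudi 1/40; Ebele 1/10; Folake 1/30; Gbenga 1/120; Ifeoma 1/120; Kehinde 1/40; Morounke 1/30; Ngozi 1/10; Obafemi 1/40; Temitope 1/120; Yetunde 3/5; Zainab 1/30

Yetunde, as surviving spouse, takes 3/5.
The remaining 2/5 passes to Bankole's descendants per stirpes.
The 2/5 is divided into 4 equal shares of 1/10 among Ebele, Ngozi, Segun, Lanre.
Ebele is living and takes 1/10.
Ngozi is living and takes 1/10.
Segun predeceased; the 1/10 allotted to Segun's branch passes to Segun's issue by representation.
The 1/10 is divided into 3 equal shares of 1/30 among Morounke, Folake, Zainab.
Morounke is living and takes 1/30.
Folake is living and takes 1/30.
Zainab is living and takes 1/30.
Lanre predeceased; the 1/10 allotted to Lanre's branch passes to Lanre's issue by representation.
The 1/10 is divided into 4 equal shares of 1/40 among Kehinde, Obafemi, Chukwudi, Chidinma.
Kehinde is living and takes 1/40.
Obafemi is living and takes 1/40.
Chukwudi is living and takes 1/40.
Chidinma predeceased; the 1/40 allotted to Chidinma's branch passes to Chidinma's issue by representation.
The 1/40 is divided into 3 equal shares of 1/120 among Gbenga, Temitope, Ifeoma.
Gbenga is living and takes 1/120.
Temitope is living and takes 1/120.
Ifeoma is living and takes 1/120.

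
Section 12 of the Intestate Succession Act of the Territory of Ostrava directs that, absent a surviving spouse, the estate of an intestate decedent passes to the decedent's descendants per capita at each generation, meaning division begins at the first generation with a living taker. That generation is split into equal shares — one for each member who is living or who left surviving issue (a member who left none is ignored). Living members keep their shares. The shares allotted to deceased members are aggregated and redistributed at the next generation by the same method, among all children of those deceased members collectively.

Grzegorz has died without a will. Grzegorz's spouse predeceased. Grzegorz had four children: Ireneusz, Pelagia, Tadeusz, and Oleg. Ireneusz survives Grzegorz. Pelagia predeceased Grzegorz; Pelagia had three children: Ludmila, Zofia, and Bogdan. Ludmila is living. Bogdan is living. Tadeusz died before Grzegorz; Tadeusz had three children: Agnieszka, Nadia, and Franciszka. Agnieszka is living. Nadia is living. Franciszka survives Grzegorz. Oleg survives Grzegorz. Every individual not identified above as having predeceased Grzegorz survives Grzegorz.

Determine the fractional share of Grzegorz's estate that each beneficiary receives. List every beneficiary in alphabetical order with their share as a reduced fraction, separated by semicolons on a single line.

There is no surviving spouse, so the entire estate passes to Grzegorz's descendants per capita at each generation.
At generation 1 (Ireneusz, Pelagia, Tadeusz, Oleg) there are 4 shares of (1)/4 = 1/4 each.
Living: Ireneusz and Oleg — each takes 1/4.
Deceased: Pelagia and Tadeusz. Their combined 1/2 is pooled and carried to generation 2.
At generation 2 (Ludmila, Zofia, Bogdan, Agnieszka, Nadia, Franciszka) there are 6 shares of (1/2)/6 = 1/12 each.
Living: Ludmila, Zofia, Bogdan, Agnieszka, Nadia, and Franciszka — each takes 1/12.

Agnieszka 1/12; Bogdan 1/12; Franciszka 1/12; Ireneusz 1/4; Ludmila 1/12; Nadia 1/12; Oleg 1/4; Zofia 1/12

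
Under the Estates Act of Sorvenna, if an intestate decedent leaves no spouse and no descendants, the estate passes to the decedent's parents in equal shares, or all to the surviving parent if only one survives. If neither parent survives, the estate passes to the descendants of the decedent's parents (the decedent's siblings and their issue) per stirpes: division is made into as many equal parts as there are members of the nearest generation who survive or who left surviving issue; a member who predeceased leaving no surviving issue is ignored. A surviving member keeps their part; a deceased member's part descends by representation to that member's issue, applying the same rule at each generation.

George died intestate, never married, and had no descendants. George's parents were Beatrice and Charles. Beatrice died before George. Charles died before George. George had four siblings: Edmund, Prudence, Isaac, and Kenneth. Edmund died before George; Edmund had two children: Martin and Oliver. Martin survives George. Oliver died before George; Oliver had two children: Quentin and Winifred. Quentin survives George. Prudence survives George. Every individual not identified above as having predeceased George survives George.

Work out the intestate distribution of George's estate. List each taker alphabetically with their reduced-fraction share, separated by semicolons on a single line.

Isaac 1/4; Kenneth 1/4; Martin 1/8; Prudence 1/4; Quentin 1/16; Winifred 1/16

Neither parent survives and there are no descendants, so the estate passes to George's siblings and their issue per stirpes.
The estate is divided into 4 equal shares of 1/4 among Edmund, Prudence, Isaac, Kenneth.
Edmund predeceased; the 1/4 allotted to Edmund's branch passes to Edmund's issue by representation.
The 1/4 is divided into 2 equal shares of 1/8 among Martin, Oliver.
Martin is living and takes 1/8.
Oliver predeceased; the 1/8 allotted to Oliver's branch passes to Oliver's issue by representation.
The 1/8 is divided into 2 equal shares of 1/16 among Quentin, Winifred.
Quentin is living and takes 1/16.
Winifred is living and takes 1/16.
Prudence is living and takes 1/4.
Isaac is living and takes 1/4.
Kenneth is living and takes 1/4.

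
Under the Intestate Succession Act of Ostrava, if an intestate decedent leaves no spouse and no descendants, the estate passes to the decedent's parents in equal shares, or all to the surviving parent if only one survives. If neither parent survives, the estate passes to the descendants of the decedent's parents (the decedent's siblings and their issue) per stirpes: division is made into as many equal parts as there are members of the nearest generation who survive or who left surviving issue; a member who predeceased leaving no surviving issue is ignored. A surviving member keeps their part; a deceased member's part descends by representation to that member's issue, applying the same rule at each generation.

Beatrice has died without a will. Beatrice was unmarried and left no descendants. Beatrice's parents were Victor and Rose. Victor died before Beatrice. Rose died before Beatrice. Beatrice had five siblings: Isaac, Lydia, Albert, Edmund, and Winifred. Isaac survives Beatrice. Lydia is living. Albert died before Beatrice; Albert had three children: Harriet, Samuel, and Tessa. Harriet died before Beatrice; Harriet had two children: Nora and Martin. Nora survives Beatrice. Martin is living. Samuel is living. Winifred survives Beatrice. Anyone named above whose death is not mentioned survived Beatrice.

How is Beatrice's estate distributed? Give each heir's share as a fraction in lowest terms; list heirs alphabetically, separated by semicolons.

Edmund 1/5; Isaac 1/5; Lydia 1/5; Martin 1/30; Nora 1/30; Samuel 1/15; Tessa 1/15; Winifred 1/5

Neither parent survives and there are no descendants, so the estate passes to Beatrice's siblings and their issue per stirpes.
The estate is divided into 5 equal shares of 1/5 among Isaac, Lydia, Albert, Edmund, Winifred.
Isaac is living and takes 1/5.
Lydia is living and takes 1/5.
Albert predeceased; the 1/5 allotted to Albert's branch passes to Albert's issue by representation.
The 1/5 is divided into 3 equal shares of 1/15 among Harriet, Samuel, Tessa.
Harriet predeceased; the 1/15 allotted to Harriet's branch passes to Harriet's issue by representation.
The 1/15 is divided into 2 equal shares of 1/30 among Nora, Martin.
Nora is living and takes 1/30.
Martin is living and takes 1/30.
Samuel is living and takes 1/15.
Tessa is living and takes 1/15.
Edmund is living and takes 1/5.
Winifred is living and takes 1/5.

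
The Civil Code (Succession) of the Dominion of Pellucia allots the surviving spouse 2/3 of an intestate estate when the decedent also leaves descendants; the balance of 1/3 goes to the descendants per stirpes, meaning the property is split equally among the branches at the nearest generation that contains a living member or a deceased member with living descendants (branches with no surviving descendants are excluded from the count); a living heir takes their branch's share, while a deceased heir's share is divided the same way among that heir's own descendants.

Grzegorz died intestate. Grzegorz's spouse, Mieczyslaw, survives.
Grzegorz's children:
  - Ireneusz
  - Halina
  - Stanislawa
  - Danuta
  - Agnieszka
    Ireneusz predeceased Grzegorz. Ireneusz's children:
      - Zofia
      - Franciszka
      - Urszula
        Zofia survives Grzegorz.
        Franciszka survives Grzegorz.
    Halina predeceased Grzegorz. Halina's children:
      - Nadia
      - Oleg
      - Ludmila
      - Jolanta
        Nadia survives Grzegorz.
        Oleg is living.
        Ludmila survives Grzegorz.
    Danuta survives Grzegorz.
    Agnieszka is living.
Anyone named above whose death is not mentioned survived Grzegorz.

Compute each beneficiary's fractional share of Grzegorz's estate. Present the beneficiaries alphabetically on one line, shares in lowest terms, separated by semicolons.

Mieczyslaw, as surviving spouse, takes 2/3.
The remaining 1/3 passes to Grzegorz's descendants per stirpes.
The 1/3 is divided into 5 equal shares of 1/15 among Ireneusz, Halina, Stanislawa, Danuta, Agnieszka.
Ireneusz predeceased; the 1/15 allotted to Ireneusz's branch passes to Ireneusz's issue by representation.
The 1/15 is divided into 3 equal shares of 1/45 among Zofia, Franciszka, Urszula.
Zofia is living and takes 1/45.
Franciszka is living and takes 1/45.
Urszula is living and takes 1/45.
Halina predeceased; the 1/15 allotted to Halina's branch passes to Halina's issue by representation.
The 1/15 is divided into 4 equal shares of 1/60 among Nadia, Oleg, Ludmila, Jolanta.
Nadia is living and takes 1/60.
Oleg is living and takes 1/60.
Ludmila is living and takes 1/60.
Jolanta is living and takes 1/60.
Stanislawa is living and takes 1/15.
Danuta is living and takes 1/15.
Agnieszka is living and takes 1/15.

Agnieszka 1/15; Danuta 1/15; Franciszka 1/45; Jolanta 1/60; Ludmila 1/60; Mieczyslaw 2/3; Nadia 1/60; Oleg 1/60; Stanislawa 1/15; Urszula 1/45; Zofia 1/45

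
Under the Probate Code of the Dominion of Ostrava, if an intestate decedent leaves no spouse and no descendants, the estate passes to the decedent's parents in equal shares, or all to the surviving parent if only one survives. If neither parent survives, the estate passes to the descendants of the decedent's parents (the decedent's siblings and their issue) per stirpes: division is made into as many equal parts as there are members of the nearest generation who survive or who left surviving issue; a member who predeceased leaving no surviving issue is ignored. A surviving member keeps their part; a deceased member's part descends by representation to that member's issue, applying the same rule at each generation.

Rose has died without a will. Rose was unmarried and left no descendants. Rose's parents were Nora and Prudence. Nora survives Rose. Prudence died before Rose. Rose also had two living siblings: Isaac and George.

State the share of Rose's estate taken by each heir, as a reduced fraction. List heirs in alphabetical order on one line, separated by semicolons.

Nora 1

Only one parent, Nora, survives, so Nora takes the entire estate. The siblings take nothing because a surviving parent has priority.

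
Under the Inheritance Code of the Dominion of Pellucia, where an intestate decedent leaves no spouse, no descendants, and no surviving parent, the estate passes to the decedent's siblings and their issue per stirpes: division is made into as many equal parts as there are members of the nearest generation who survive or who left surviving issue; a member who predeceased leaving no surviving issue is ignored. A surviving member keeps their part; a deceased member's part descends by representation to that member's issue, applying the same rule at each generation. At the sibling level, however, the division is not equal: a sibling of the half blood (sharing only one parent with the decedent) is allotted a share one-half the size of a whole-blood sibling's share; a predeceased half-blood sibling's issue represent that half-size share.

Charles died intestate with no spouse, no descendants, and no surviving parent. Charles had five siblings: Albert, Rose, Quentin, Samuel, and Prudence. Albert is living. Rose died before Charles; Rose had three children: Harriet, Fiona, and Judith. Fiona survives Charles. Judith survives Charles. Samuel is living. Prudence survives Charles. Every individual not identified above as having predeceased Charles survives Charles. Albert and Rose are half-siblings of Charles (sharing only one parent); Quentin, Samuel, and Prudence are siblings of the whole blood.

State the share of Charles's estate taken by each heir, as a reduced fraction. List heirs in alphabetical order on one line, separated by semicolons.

No spouse, descendants, or parent survives, so the estate passes to Charles's siblings per stirpes.
Half-blood siblings count for one-half the weight of whole-blood siblings at the initial division.
Dividing 1 in proportion to weights (total weight 4): Albert (weight 1/2) → 1/8; Rose (weight 1/2) → 1/8; Quentin (weight 1) → 1/4; Samuel (weight 1) → 1/4; Prudence (weight 1) → 1/4.
Albert is living and takes 1/8.
Rose predeceased; the 1/8 allotted to Rose's branch passes to Rose's issue by representation.
The 1/8 is divided into 3 equal shares of 1/24 among Harriet, Fiona, Judith.
Harriet is living and takes 1/24.
Fiona is living and takes 1/24.
Judith is living and takes 1/24.
Quentin is living and takes 1/4.
Samuel is living and takes 1/4.
Prudence is living and takes 1/4.

Albert 1/8; Fiona 1/24; Harriet 1/24; Judith 1/24; Prudence 1/4; Quentin 1/4; Samuel 1/4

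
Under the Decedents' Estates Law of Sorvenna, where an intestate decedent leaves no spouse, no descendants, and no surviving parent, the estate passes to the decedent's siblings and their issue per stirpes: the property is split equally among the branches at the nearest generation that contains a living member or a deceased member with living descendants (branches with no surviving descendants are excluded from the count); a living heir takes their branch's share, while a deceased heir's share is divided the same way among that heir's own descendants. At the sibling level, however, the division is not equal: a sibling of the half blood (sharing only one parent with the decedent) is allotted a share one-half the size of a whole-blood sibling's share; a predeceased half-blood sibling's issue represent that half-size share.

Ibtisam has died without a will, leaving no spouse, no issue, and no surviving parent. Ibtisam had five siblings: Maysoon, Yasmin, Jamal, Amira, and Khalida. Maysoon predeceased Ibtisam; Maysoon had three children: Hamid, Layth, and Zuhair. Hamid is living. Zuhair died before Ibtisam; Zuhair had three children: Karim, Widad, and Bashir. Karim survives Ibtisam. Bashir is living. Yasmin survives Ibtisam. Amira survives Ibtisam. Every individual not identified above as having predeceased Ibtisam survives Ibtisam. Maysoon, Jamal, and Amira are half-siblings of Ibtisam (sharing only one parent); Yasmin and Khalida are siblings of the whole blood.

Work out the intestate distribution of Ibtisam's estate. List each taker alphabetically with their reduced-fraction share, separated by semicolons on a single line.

No spouse, descendants, or parent survives, so the estate passes to Ibtisam's siblings per stirpes.
Half-blood siblings count for one-half the weight of whole-blood siblings at the initial division.
Dividing 1 in proportion to weights (total weight 7/2): Maysoon (weight 1/2) → 1/7; Yasmin (weight 1) → 2/7; Jamal (weight 1/2) → 1/7; Amira (weight 1/2) → 1/7; Khalida (weight 1) → 2/7.
Maysoon predeceased; the 1/7 allotted to Maysoon's branch passes to Maysoon's issue by representation.
The 1/7 is divided into 3 equal shares of 1/21 among Hamid, Layth, Zuhair.
Hamid is living and takes 1/21.
Layth is living and takes 1/21.
Zuhair predeceased; the 1/21 allotted to Zuhair's branch passes to Zuhair's issue by representation.
The 1/21 is divided into 3 equal shares of 1/63 among Karim, Widad, Bashir.
Karim is living and takes 1/63.
Widad is living and takes 1/63.
Bashir is living and takes 1/63.
Yasmin is living and takes 2/7.
Jamal is living and takes 1/7.
Amira is living and takes 1/7.
Khalida is living and takes 2/7.

Amira 1/7; Bashir 1/63; Hamid 1/21; Jamal 1/7; Karim 1/63; Khalida 2/7; Layth 1/21; Widad 1/63; Yasmin 2/7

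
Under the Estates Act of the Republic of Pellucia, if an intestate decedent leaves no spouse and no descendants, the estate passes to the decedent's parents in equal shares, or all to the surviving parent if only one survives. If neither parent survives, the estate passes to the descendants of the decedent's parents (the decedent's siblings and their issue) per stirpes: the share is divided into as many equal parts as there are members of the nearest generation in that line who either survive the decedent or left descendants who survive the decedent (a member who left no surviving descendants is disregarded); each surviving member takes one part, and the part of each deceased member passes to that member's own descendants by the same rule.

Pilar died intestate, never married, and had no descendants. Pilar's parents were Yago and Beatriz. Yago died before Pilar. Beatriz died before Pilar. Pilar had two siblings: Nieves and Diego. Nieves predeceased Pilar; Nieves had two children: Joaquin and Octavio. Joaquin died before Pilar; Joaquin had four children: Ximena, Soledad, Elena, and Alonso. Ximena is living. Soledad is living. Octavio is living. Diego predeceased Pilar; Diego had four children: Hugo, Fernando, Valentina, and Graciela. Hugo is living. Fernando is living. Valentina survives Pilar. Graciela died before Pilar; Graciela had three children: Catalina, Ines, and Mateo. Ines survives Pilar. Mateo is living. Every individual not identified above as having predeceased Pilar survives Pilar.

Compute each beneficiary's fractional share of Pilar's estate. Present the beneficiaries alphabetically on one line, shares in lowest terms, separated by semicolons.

Neither parent survives and there are no descendants, so the estate passes to Pilar's siblings and their issue per stirpes.
The estate is divided into 2 equal shares of 1/2 among Nieves, Diego.
Nieves predeceased; the 1/2 allotted to Nieves's branch passes to Nieves's issue by representation.
The 1/2 is divided into 2 equal shares of 1/4 among Joaquin, Octavio.
Joaquin predeceased; the 1/4 allotted to Joaquin's branch passes to Joaquin's issue by representation.
The 1/4 is divided into 4 equal shares of 1/16 among Ximena, Soledad, Elena, Alonso.
Ximena is living and takes 1/16.
Soledad is living and takes 1/16.
Elena is living and takes 1/16.
Alonso is living and takes 1/16.
Octavio is living and takes 1/4.
Diego predeceased; the 1/2 allotted to Diego's branch passes to Diego's issue by representation.
The 1/2 is divided into 4 equal shares of 1/8 among Hugo, Fernando, Valentina, Graciela.
Hugo is living and takes 1/8.
Fernando is living and takes 1/8.
Valentina is living and takes 1/8.
Graciela predeceased; the 1/8 allotted to Graciela's branch passes to Graciela's issue by representation.
The 1/8 is divided into 3 equal shares of 1/24 among Catalina, Ines, Mateo.
Catalina is living and takes 1/24.
Ines is living and takes 1/24.
Mateo is living and takes 1/24.

Alonso 1/16; Catalina 1/24; Elena 1/16; Fernando 1/8; Hugo 1/8; Ines 1/24; Mateo 1/24; Octavio 1/4; Soledad 1/16; Valentina 1/8; Ximena 1/16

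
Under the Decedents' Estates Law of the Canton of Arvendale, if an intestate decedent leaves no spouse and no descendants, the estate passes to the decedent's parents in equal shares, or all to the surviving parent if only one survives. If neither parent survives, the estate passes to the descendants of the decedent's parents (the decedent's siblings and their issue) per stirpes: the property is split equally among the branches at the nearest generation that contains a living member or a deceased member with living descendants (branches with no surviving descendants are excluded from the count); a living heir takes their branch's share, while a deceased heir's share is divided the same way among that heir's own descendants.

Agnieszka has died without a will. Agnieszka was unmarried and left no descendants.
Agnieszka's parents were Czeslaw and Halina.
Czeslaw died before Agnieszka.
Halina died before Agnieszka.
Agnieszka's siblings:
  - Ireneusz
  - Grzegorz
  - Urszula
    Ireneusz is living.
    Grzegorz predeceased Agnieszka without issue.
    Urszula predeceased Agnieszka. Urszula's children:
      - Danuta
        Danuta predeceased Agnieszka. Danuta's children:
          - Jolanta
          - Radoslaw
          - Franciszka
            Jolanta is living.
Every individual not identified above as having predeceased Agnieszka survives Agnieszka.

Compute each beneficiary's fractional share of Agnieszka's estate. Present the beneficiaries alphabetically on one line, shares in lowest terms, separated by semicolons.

Franciszka 1/6; Ireneusz 1/2; Jolanta 1/6; Radoslaw 1/6

Neither parent survives and there are no descendants, so the estate passes to Agnieszka's siblings and their issue per stirpes.
Grzegorz left no surviving issue, so that branch lapses and is disregarded.
The estate is divided into 2 equal shares of 1/2 among Ireneusz, Urszula.
Ireneusz is living and takes 1/2.
Urszula predeceased; the 1/2 allotted to Urszula's branch passes to Urszula's issue by representation.
Danuta's line is the sole branch at this level, so the full 1/2 passes to Danuta's issue by representation.
The 1/2 is divided into 3 equal shares of 1/6 among Jolanta, Radoslaw, Franciszka.
Jolanta is living and takes 1/6.
Radoslaw is living and takes 1/6.
Franciszka is living and takes 1/6.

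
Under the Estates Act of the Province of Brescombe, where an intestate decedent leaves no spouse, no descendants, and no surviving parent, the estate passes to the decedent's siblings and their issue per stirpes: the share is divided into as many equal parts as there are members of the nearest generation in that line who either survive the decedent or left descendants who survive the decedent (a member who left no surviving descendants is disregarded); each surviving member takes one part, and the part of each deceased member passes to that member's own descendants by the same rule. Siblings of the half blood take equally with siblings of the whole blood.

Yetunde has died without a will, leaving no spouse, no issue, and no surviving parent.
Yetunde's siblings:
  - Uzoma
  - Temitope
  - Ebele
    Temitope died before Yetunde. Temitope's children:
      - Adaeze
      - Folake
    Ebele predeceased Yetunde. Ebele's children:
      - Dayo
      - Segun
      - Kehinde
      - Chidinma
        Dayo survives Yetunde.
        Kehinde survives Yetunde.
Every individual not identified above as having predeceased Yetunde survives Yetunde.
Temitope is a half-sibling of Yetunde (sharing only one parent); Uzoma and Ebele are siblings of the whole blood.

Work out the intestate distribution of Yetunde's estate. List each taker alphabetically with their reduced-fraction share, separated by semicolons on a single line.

Adaeze 1/6; Chidinma 1/12; Dayo 1/12; Folake 1/6; Kehinde 1/12; Segun 1/12; Uzoma 1/3

No spouse, descendants, or parent survives, so the estate passes to Yetunde's siblings per stirpes.
Half-blood and whole-blood siblings take equally under the stated rule.
The estate is divided into 3 equal shares of 1/3 among Uzoma, Temitope, Ebele.
Uzoma is living and takes 1/3.
Temitope predeceased; the 1/3 allotted to Temitope's branch passes to Temitope's issue by representation.
The 1/3 is divided into 2 equal shares of 1/6 among Adaeze, Folake.
Adaeze is living and takes 1/6.
Folake is living and takes 1/6.
Ebele predeceased; the 1/3 allotted to Ebele's branch passes to Ebele's issue by representation.
The 1/3 is divided into 4 equal shares of 1/12 among Dayo, Segun, Kehinde, Chidinma.
Dayo is living and takes 1/12.
Segun is living and takes 1/12.
Kehinde is living and takes 1/12.
Chidinma is living and takes 1/12.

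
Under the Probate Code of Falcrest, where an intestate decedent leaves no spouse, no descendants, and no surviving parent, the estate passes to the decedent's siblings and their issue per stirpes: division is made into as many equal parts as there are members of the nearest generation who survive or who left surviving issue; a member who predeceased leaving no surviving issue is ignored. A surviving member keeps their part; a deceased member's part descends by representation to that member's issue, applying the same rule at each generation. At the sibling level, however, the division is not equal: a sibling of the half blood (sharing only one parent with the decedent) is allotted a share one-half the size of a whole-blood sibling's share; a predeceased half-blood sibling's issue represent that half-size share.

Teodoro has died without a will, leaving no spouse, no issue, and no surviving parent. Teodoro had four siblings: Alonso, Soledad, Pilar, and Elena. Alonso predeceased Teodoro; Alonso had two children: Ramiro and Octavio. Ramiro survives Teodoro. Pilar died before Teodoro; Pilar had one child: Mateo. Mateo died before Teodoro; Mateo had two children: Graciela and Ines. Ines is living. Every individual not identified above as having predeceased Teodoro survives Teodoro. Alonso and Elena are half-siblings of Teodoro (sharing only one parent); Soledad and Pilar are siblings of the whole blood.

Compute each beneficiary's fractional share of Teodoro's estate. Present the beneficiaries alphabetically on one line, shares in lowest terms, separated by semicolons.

Elena 1/6; Graciela 1/6; Ines 1/6; Octavio 1/12; Ramiro 1/12; Soledad 1/3

No spouse, descendants, or parent survives, so the estate passes to Teodoro's siblings per stirpes.
Half-blood siblings count for one-half the weight of whole-blood siblings at the initial division.
Dividing 1 in proportion to weights (total weight 3): Alonso (weight 1/2) → 1/6; Soledad (weight 1) → 1/3; Pilar (weight 1) → 1/3; Elena (weight 1/2) → 1/6.
Alonso predeceased; the 1/6 allotted to Alonso's branch passes to Alonso's issue by representation.
The 1/6 is divided into 2 equal shares of 1/12 among Ramiro, Octavio.
Ramiro is living and takes 1/12.
Octavio is living and takes 1/12.
Soledad is living and takes 1/3.
Pilar predeceased; the 1/3 allotted to Pilar's branch passes to Pilar's issue by representation.
Mateo's line is the sole branch at this level, so the full 1/3 passes to Mateo's issue by representation.
The 1/3 is divided into 2 equal shares of 1/6 among Graciela, Ines.
Graciela is living and takes 1/6.
Ines is living and takes 1/6.
Elena is living and takes 1/6.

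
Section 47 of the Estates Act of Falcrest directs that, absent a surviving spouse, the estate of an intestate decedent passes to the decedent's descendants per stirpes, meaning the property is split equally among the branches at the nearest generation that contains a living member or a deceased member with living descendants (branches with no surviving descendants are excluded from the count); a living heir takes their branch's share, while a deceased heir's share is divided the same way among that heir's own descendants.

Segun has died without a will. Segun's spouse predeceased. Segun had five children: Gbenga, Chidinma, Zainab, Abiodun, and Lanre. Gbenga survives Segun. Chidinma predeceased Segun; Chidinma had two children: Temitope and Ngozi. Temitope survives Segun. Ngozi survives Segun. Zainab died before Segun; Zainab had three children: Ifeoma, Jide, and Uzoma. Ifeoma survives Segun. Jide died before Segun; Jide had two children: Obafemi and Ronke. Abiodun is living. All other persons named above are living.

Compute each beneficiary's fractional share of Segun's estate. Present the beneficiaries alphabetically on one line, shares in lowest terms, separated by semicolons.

Abiodun 1/5; Gbenga 1/5; Ifeoma 1/15; Lanre 1/5; Ngozi 1/10; Obafemi 1/30; Ronke 1/30; Temitope 1/10; Uzoma 1/15

There is no surviving spouse, so the entire estate passes to Segun's descendants per stirpes.
The estate is divided into 5 equal shares of 1/5 among Gbenga, Chidinma, Zainab, Abiodun, Lanre.
Gbenga is living and takes 1/5.
Chidinma predeceased; the 1/5 allotted to Chidinma's branch passes to Chidinma's issue by representation.
The 1/5 is divided into 2 equal shares of 1/10 among Temitope, Ngozi.
Temitope is living and takes 1/10.
Ngozi is living and takes 1/10.
Zainab predeceased; the 1/5 allotted to Zainab's branch passes to Zainab's issue by representation.
The 1/5 is divided into 3 equal shares of 1/15 among Ifeoma, Jide, Uzoma.
Ifeoma is living and takes 1/15.
Jide predeceased; the 1/15 allotted to Jide's branch passes to Jide's issue by representation.
The 1/15 is divided into 2 equal shares of 1/30 among Obafemi, Ronke.
Obafemi is living and takes 1/30.
Ronke is living and takes 1/30.
Uzoma is living and takes 1/15.
Abiodun is living and takes 1/5.
Lanre is living and takes 1/5.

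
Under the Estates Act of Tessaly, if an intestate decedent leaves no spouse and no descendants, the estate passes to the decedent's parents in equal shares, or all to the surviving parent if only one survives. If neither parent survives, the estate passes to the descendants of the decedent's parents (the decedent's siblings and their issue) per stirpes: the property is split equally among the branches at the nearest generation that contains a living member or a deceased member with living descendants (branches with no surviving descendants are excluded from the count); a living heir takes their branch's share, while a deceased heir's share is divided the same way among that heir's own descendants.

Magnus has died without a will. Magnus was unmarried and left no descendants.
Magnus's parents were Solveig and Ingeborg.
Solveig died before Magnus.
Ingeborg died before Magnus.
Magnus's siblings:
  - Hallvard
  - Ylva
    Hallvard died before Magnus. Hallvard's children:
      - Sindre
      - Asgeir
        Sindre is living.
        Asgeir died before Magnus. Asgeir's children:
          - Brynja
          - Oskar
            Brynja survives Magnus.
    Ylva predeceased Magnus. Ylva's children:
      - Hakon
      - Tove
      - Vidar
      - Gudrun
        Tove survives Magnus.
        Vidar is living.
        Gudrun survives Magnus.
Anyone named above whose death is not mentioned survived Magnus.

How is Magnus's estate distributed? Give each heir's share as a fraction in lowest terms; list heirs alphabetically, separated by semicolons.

Brynja 1/8; Gudrun 1/8; Hakon 1/8; Oskar 1/8; Sindre 1/4; Tove 1/8; Vidar 1/8

Neither parent survives and there are no descendants, so the estate passes to Magnus's siblings and their issue per stirpes.
The estate is divided into 2 equal shares of 1/2 among Hallvard, Ylva.
Hallvard predeceased; the 1/2 allotted to Hallvard's branch passes to Hallvard's issue by representation.
The 1/2 is divided into 2 equal shares of 1/4 among Sindre, Asgeir.
Sindre is living and takes 1/4.
Asgeir predeceased; the 1/4 allotted to Asgeir's branch passes to Asgeir's issue by representation.
The 1/4 is divided into 2 equal shares of 1/8 among Brynja, Oskar.
Brynja is living and takes 1/8.
Oskar is living and takes 1/8.
Ylva predeceased; the 1/2 allotted to Ylva's branch passes to Ylva's issue by representation.
The 1/2 is divided into 4 equal shares of 1/8 among Hakon, Tove, Vidar, Gudrun.
Hakon is living and takes 1/8.
Tove is living and takes 1/8.
Vidar is living and takes 1/8.
Gudrun is living and takes 1/8.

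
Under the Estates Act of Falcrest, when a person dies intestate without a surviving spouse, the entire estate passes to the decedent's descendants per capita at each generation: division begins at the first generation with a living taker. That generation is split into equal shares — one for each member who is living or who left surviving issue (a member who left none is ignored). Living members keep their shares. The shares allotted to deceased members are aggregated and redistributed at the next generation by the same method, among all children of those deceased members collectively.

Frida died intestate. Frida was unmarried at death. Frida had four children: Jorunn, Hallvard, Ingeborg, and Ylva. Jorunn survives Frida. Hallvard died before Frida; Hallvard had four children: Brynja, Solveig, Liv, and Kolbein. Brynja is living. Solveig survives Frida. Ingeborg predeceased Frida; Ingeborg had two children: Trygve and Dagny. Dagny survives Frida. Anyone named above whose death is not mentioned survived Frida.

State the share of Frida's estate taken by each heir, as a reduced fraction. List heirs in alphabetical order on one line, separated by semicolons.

Brynja 1/12; Dagny 1/12; Jorunn 1/4; Kolbein 1/12; Liv 1/12; Solveig 1/12; Trygve 1/12; Ylva 1/4

There is no surviving spouse, so the entire estate passes to Frida's descendants per capita at each generation.
At generation 1 (Jorunn, Hallvard, Ingeborg, Ylva) there are 4 shares of (1)/4 = 1/4 each.
Living: Jorunn and Ylva — each takes 1/4.
Deceased: Hallvard and Ingeborg. Their combined 1/2 is pooled and carried to generation 2.
At generation 2 (Brynja, Solveig, Liv, Kolbein, Trygve, Dagny) there are 6 shares of (1/2)/6 = 1/12 each.
Living: Brynja, Solveig, Liv, Kolbein, Trygve, and Dagny — each takes 1/12.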